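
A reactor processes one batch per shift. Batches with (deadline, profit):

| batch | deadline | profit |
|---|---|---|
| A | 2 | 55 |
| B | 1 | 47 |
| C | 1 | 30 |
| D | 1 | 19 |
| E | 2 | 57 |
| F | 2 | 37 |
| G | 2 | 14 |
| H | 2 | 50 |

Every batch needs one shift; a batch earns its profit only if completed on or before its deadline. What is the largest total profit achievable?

112

Profit order: E=57 A=55 H=50 B=47 F=37 C=30 D=19 G=14
Assign: E→slot 2, A→slot 1, H skipped, B skipped, F skipped, C skipped, D skipped, G skipped.
Slots: [1:A] [2:E]
Profit = 55 + 57 = 112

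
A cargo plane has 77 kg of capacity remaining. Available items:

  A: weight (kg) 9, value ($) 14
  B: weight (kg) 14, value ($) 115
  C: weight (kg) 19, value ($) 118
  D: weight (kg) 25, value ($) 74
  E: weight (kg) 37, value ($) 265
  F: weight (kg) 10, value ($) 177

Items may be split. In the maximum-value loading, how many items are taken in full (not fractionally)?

Ratios (sorted): F 17.70, B 8.21, E 7.16, C 6.21, D 2.96, A 1.56
take F (10 @ 177); take B (14 @ 115); take E (37 @ 265); take 16/19 of C → 99.37. Capacity used 77/77.
3 item(s) taken whole; one partial (take 16/19 of C).

3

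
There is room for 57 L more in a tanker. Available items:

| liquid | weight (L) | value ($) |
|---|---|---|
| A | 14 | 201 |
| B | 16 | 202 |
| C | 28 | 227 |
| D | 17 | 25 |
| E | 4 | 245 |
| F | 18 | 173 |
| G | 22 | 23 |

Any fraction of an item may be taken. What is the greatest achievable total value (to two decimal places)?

861.54

Sort by value per unit weight and fill in that order.
Order: E (245/4=61.25) > A (201/14=14.36) > B (202/16=12.62) > F (173/18=9.61) > C (227/28=8.11) > D (25/17=1.47) > G (23/22=1.05)
Fill: take E (4 @ 245) → take A (14 @ 201) → take B (16 @ 202) → take F (18 @ 173) → take 5/28 of C → 40.54; 57/57 used.
Total value = 861.54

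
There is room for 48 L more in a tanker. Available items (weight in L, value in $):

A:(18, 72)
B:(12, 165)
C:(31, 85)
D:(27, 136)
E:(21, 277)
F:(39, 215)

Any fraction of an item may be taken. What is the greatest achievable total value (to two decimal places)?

524.69

Ratios (sorted): B 13.75, E 13.19, F 5.51, D 5.04, A 4.00, C 2.74
take B (12 @ 165); take E (21 @ 277); take 15/39 of F → 82.69. Capacity used 48/48.
Total value = 524.69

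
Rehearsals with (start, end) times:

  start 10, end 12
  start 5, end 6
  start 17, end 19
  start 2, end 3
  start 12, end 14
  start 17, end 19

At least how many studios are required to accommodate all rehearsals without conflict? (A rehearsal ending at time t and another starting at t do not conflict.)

The answer is the maximum number of intervals overlapping at any instant.
starts: [2, 5, 10, 12, 17, 17]
ends:   [3, 6, 12, 14, 19, 19]
s2→1 e3→0 s5→1 e6→0 s10→1 e12→0 s12→1 e14→0 s17→1 s17→2  — peak 2.

2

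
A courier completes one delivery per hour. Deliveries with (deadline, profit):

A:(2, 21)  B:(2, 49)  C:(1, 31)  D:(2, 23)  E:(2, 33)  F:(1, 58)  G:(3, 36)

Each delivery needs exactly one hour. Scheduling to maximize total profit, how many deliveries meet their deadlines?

3

Sort by profit descending; place each in the latest free slot ≤ its deadline.
Profit order: F=58 B=49 G=36 E=33 C=31 D=23 A=21
Assign: F→slot 1, B→slot 2, G→slot 3, E skipped, C skipped, D skipped, A skipped.
Slots: [1:F] [2:B] [3:G]
3 of 7 scheduled.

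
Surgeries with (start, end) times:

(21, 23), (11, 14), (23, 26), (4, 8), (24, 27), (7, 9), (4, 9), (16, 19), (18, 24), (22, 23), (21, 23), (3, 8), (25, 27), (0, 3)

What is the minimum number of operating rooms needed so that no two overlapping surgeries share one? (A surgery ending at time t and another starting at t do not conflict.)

4

starts: [0, 3, 4, 4, 7, 11, 16, 18, 21, 21, 22, 23, 24, 25]
ends:   [3, 8, 8, 9, 9, 14, 19, 23, 23, 23, 24, 26, 27, 27]
s0→1 e3→0 s3→1 s4→2 s4→3 s7→4  — peak 4.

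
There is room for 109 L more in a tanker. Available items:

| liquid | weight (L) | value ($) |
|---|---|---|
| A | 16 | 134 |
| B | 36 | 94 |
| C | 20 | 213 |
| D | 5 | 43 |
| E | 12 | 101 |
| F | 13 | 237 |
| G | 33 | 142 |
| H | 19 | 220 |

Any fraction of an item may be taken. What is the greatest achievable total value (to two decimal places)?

1051.27

Greedy by value/weight ratio, highest first.
Order: F (237/13=18.23) > H (220/19=11.58) > C (213/20=10.65) > D (43/5=8.60) > E (101/12=8.42) > A (134/16=8.38) > G (142/33=4.30) > B (94/36=2.61)
Fill: take F (13 @ 237) → take H (19 @ 220) → take C (20 @ 213) → take D (5 @ 43) → take E (12 @ 101) → take A (16 @ 134) → take 24/33 of G → 103.27; 109/109 used.
Total value = 1051.27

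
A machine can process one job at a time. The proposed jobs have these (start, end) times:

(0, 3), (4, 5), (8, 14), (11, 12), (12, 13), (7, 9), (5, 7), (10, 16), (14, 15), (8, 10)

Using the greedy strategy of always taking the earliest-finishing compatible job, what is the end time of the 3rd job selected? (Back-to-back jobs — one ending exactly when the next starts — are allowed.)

By end time: (0,3), (4,5), (5,7), (7,9), (8,10), (11,12), (12,13), (8,14), (14,15), (10,16).
Pick (0,3); next start ≥ 3 → (4,5); next start ≥ 5 → (5,7); next start ≥ 7 → (7,9); next start ≥ 9 → (11,12); next start ≥ 12 → (12,13); next start ≥ 13 → (14,15).
Selected: (0,3) (4,5) (5,7) (7,9) (11,12) (12,13) (14,15)

7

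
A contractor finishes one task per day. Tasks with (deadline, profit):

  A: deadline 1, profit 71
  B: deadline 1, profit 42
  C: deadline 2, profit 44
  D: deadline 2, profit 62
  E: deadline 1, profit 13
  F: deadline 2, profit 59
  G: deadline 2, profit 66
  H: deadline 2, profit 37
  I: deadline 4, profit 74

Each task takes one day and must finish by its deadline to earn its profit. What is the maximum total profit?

211

Take jobs in profit order; each goes to the latest open slot no later than its deadline.
By profit: I(d4,74), A(d1,71), G(d2,66), D(d2,62), F(d2,59), C(d2,44), B(d1,42), H(d2,37), E(d1,13)
I→slot 4; A→slot 1; G→slot 2; D skipped; F skipped; C skipped; B skipped; H skipped; E skipped.
Profit = 71 + 66 + 74 = 211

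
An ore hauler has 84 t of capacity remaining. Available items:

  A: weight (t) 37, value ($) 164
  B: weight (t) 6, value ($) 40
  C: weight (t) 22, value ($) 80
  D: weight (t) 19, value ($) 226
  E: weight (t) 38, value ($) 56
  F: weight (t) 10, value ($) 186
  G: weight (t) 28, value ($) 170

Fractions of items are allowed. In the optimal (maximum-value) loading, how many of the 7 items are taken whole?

Greedy by value/weight ratio, highest first.
Ratios (sorted): F 18.60, D 11.89, B 6.67, G 6.07, A 4.43, C 3.64, E 1.47
take F (10 @ 186); take D (19 @ 226); take B (6 @ 40); take G (28 @ 170); take 21/37 of A → 93.08. Capacity used 84/84.
4 item(s) taken whole; one partial (take 21/37 of A).

4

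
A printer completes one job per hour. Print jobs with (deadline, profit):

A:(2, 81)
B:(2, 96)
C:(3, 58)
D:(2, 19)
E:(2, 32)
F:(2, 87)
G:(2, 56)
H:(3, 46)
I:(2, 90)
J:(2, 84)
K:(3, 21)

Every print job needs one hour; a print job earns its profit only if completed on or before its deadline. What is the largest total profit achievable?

244

Profit order: B=96 I=90 F=87 J=84 A=81 C=58 G=56 H=46 E=32 K=21 D=19
Assign: B→slot 2, I→slot 1, F skipped, J skipped, A skipped, C→slot 3, G skipped, H skipped, E skipped, K skipped, D skipped.
Slots: [1:I] [2:B] [3:C]
Profit = 90 + 96 + 58 = 244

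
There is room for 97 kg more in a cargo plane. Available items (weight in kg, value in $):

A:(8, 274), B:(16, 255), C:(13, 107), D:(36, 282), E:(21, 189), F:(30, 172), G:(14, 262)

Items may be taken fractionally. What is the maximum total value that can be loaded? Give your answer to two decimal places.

Sort by value per unit weight and fill in that order.
Order: A (274/8=34.25) > G (262/14=18.71) > B (255/16=15.94) > E (189/21=9.00) > C (107/13=8.23) > D (282/36=7.83) > F (172/30=5.73)
Fill: take A (8 @ 274) → take G (14 @ 262) → take B (16 @ 255) → take E (21 @ 189) → take C (13 @ 107) → take 25/36 of D → 195.83; 97/97 used.
Total value = 1282.83

1282.83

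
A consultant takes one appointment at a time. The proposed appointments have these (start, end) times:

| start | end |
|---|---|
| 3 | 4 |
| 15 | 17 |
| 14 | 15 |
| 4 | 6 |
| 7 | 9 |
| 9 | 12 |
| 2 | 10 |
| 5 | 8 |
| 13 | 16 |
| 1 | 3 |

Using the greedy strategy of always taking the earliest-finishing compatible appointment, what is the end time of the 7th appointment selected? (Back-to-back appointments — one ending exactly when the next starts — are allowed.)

17

Sorted by end: (1,3)  (3,4)  (4,6)  (5,8)  (7,9)  (2,10)  (9,12)  (14,15)  (13,16)  (15,17)
take (1,3); take (3,4); take (4,6); take (7,9); skip (2,10); take (9,12); take (14,15); skip (13,16); take (15,17).
Selected: (1,3) (3,4) (4,6) (7,9) (9,12) (14,15) (15,17)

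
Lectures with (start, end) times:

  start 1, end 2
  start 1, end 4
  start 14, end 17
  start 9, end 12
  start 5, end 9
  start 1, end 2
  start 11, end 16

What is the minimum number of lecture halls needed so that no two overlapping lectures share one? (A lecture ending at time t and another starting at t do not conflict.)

3

starts: [1, 1, 1, 5, 9, 11, 14]
ends:   [2, 2, 4, 9, 12, 16, 17]
s1→1 s1→2 s1→3  — peak 3.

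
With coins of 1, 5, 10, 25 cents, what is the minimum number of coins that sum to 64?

Use the largest denomination that fits, subtract, and repeat.
64 = 2×25 + 1×10 + 4×1
Total coins = 2 + 1 + 4 = 7

7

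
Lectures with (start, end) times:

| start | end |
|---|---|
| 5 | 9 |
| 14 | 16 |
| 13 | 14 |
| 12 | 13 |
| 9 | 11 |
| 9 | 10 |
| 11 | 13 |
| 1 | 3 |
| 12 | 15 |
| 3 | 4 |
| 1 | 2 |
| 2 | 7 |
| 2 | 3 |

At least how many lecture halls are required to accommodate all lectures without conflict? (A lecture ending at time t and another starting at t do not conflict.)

starts: [1, 1, 2, 2, 3, 5, 9, 9, 11, 12, 12, 13, 14]
ends:   [2, 3, 3, 4, 7, 9, 10, 11, 13, 13, 14, 15, 16]
s1→1 s1→2 e2→1 s2→2 s2→3  — peak 3.

3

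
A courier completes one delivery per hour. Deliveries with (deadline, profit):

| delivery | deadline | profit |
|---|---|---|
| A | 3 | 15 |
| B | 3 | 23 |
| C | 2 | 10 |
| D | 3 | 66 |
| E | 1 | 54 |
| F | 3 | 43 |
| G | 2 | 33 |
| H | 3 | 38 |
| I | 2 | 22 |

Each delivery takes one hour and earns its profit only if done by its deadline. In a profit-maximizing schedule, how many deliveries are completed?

Take jobs in profit order; each goes to the latest open slot no later than its deadline.
Profit order: D=66 E=54 F=43 H=38 G=33 B=23 I=22 A=15 C=10
Assign: D→slot 3, E→slot 1, F→slot 2, H skipped, G skipped, B skipped, I skipped, A skipped, C skipped.
Slots: [1:E] [2:F] [3:D]
3 of 9 scheduled.

3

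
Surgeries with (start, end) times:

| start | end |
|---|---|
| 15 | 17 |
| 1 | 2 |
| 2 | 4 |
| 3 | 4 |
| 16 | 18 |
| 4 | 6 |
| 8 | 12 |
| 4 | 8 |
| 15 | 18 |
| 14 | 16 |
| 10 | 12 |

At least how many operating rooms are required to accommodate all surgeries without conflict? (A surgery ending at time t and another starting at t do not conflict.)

3

starts: [1, 2, 3, 4, 4, 8, 10, 14, 15, 15, 16]
ends:   [2, 4, 4, 6, 8, 12, 12, 16, 17, 18, 18]
s1→1 e2→0 s2→1 s3→2 e4→1 e4→0 s4→1 s4→2 e6→1 e8→0 s8→1 s10→2 e12→1 e12→0 s14→1 s15→2 s15→3  — peak 3.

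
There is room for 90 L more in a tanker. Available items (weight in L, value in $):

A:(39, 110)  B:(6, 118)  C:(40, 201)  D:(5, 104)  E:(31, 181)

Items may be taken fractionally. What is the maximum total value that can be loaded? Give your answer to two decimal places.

Sort by value per unit weight and fill in that order.
Order: D (104/5=20.80) > B (118/6=19.67) > E (181/31=5.84) > C (201/40=5.03) > A (110/39=2.82)
Fill: take D (5 @ 104) → take B (6 @ 118) → take E (31 @ 181) → take C (40 @ 201) → take 8/39 of A → 22.56; 90/90 used.
Total value = 626.56

626.56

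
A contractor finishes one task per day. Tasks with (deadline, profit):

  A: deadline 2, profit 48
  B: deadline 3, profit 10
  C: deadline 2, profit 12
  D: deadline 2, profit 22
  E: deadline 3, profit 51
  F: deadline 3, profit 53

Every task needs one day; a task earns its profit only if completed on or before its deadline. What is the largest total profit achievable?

152

By profit: F(d3,53), E(d3,51), A(d2,48), D(d2,22), C(d2,12), B(d3,10)
F→slot 3; E→slot 2; A→slot 1; D skipped; C skipped; B skipped.
Profit = 48 + 51 + 53 = 152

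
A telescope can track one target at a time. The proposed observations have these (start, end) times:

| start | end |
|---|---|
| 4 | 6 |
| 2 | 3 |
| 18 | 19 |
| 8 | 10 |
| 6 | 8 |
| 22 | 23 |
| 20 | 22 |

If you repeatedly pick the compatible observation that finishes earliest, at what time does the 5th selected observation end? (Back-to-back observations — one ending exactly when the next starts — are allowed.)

By end time: (2,3), (4,6), (6,8), (8,10), (18,19), (20,22), (22,23).
Pick (2,3); next start ≥ 3 → (4,6); next start ≥ 6 → (6,8); next start ≥ 8 → (8,10); next start ≥ 10 → (18,19); next start ≥ 19 → (20,22); next start ≥ 22 → (22,23).
Selected: (2,3) (4,6) (6,8) (8,10) (18,19) (20,22) (22,23)

19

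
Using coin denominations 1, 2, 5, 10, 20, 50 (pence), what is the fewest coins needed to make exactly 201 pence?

201 = 4×50 + 1×1
Total coins = 4 + 1 = 5

5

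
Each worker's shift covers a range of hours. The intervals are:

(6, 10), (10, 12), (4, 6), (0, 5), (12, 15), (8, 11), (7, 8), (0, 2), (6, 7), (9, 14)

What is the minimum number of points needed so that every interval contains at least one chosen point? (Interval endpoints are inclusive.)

4

By right end: [0,2]  [0,5]  [4,6]  [6,7]  [7,8]  [6,10]  [8,11]  [10,12]  [9,14]  [12,15]
[0,2] uncovered → point at 2; [4,6] uncovered → point at 6; [7,8] uncovered → point at 8; [10,12] uncovered → point at 12.
Points: 2, 6, 8, 12 (4 total).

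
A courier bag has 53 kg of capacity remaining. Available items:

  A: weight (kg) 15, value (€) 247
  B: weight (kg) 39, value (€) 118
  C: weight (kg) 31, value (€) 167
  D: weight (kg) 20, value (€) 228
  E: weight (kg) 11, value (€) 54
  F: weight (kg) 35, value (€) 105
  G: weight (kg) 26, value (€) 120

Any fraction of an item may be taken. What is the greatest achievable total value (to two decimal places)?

Greedy by value/weight ratio, highest first.
Order: A (247/15=16.47) > D (228/20=11.40) > C (167/31=5.39) > E (54/11=4.91) > G (120/26=4.62) > B (118/39=3.03) > F (105/35=3.00)
Fill: take A (15 @ 247) → take D (20 @ 228) → take 18/31 of C → 96.97; 53/53 used.
Total value = 571.97

571.97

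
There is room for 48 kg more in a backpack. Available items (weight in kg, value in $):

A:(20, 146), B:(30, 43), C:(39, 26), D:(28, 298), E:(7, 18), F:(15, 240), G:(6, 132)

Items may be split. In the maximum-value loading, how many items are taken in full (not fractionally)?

2

Ratios (sorted): G 22.00, F 16.00, D 10.64, A 7.30, E 2.57, B 1.43, C 0.67
take G (6 @ 132); take F (15 @ 240); take 27/28 of D → 287.36. Capacity used 48/48.
2 item(s) taken whole; one partial (take 27/28 of D).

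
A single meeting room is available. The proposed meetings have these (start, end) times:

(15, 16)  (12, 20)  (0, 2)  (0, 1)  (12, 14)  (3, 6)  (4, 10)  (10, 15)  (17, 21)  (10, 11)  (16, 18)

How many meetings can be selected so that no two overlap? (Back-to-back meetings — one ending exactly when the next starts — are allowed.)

6

By end time: (0,1), (0,2), (3,6), (4,10), (10,11), (12,14), (10,15), (15,16), (16,18), (12,20), (17,21).
Pick (0,1); next start ≥ 1 → (3,6); next start ≥ 6 → (10,11); next start ≥ 11 → (12,14); next start ≥ 14 → (15,16); next start ≥ 16 → (16,18).
Selected 6 meetings.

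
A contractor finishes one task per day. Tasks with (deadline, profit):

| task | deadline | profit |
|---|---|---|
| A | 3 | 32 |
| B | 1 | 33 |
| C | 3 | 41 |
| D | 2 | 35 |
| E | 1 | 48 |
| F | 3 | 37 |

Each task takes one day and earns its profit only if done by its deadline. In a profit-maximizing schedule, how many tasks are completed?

By profit: E(d1,48), C(d3,41), F(d3,37), D(d2,35), B(d1,33), A(d3,32)
E→slot 1; C→slot 3; F→slot 2; D skipped; B skipped; A skipped.
3 of 6 scheduled.

3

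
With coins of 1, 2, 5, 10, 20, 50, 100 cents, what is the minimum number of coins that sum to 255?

Greedy: take as many of the largest coin as possible, then repeat with the remainder.
255 − 2×100→55 − 1×50→5 − 1×5→0
Total coins = 2 + 1 + 1 = 4

4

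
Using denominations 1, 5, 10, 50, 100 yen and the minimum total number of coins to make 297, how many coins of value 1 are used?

2

Use the largest denomination that fits, subtract, and repeat.
297 = 2×100 + 1×50 + 4×10 + 1×5 + 2×1
Count of 1: 2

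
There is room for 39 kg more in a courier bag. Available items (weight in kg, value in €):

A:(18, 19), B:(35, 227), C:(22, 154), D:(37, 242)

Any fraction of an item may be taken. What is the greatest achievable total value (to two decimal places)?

Sort by value per unit weight and fill in that order.
Ratios (sorted): C 7.00, D 6.54, B 6.49, A 1.06
take C (22 @ 154); take 17/37 of D → 111.19. Capacity used 39/39.
Total value = 265.19

265.19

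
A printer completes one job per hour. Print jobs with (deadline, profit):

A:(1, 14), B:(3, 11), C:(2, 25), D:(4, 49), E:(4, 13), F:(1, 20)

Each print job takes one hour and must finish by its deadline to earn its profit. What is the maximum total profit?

Sort by profit descending; place each in the latest free slot ≤ its deadline.
By profit: D(d4,49), C(d2,25), F(d1,20), A(d1,14), E(d4,13), B(d3,11)
D→slot 4; C→slot 2; F→slot 1; A skipped; E→slot 3; B skipped.
Profit = 20 + 25 + 13 + 49 = 107

107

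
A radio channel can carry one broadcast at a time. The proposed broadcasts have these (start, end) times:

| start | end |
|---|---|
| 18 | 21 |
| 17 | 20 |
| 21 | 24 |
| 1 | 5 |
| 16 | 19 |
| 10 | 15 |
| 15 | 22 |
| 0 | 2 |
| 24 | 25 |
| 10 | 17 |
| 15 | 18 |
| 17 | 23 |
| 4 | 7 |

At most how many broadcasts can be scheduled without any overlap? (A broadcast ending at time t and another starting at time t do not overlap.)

Order by finish time; keep every interval that doesn't clash with the previous kept one.
Sorted by end: (0,2)  (1,5)  (4,7)  (10,15)  (10,17)  (15,18)  (16,19)  (17,20)  (18,21)  (15,22)  (17,23)  (21,24)  (24,25)
take (0,2); take (4,7); take (10,15); take (15,18); take (18,21); skip (17,23); take (21,24); take (24,25).
Selected 7 broadcasts.

7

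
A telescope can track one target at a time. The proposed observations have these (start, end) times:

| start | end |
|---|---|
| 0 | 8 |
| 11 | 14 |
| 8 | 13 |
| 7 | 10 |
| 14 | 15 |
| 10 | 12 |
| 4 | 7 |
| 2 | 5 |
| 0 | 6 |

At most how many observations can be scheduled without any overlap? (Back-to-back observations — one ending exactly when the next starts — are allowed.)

Sorted by end: (2,5)  (0,6)  (4,7)  (0,8)  (7,10)  (10,12)  (8,13)  (11,14)  (14,15)
take (2,5); skip (4,7); take (7,10); take (10,12); skip (8,13); take (14,15).
Selected 4 observations.

4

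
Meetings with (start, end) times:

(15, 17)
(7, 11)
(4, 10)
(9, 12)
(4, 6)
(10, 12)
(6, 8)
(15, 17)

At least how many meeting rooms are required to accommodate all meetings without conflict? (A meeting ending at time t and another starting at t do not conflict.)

Count concurrent intervals with a sweep; the peak is the room count.
starts: [4, 4, 6, 7, 9, 10, 15, 15]
ends:   [6, 8, 10, 11, 12, 12, 17, 17]
s4→1 s4→2 e6→1 s6→2 s7→3  — peak 3.

3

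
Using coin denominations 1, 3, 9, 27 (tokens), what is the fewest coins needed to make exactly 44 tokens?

Greedy: take as many of the largest coin as possible, then repeat with the remainder.
44 = 1×27 + 1×9 + 2×3 + 2×1
Total coins = 1 + 1 + 2 + 2 = 6

6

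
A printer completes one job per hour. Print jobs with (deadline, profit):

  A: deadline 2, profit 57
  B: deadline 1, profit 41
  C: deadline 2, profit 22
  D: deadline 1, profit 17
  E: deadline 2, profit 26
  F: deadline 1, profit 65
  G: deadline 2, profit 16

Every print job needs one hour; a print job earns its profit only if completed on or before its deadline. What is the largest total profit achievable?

122

Sort by profit descending; place each in the latest free slot ≤ its deadline.
By profit: F(d1,65), A(d2,57), B(d1,41), E(d2,26), C(d2,22), D(d1,17), G(d2,16)
F→slot 1; A→slot 2; B skipped; E skipped; C skipped; D skipped; G skipped.
Profit = 65 + 57 = 122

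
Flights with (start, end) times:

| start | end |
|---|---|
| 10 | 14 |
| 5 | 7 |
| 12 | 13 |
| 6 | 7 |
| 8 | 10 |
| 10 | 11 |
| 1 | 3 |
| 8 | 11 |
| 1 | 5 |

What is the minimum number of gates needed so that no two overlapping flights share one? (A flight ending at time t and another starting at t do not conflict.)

3

Count concurrent intervals with a sweep; the peak is the room count.
Events (time:±→running): 1:+→1 1:+→2 3:-→1 5:-→0 5:+→1 6:+→2 7:-→1 7:-→0 8:+→1 8:+→2 10:-→1 10:+→2 10:+→3 … peak 3.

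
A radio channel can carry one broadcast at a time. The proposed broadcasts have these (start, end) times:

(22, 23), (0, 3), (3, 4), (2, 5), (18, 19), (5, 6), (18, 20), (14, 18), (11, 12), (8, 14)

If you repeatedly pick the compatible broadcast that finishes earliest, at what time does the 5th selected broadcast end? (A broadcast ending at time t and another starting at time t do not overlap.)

18

Order by finish time; keep every interval that doesn't clash with the previous kept one.
Sorted by end: (0,3)  (3,4)  (2,5)  (5,6)  (11,12)  (8,14)  (14,18)  (18,19)  (18,20)  (22,23)
take (0,3); take (3,4); take (5,6); take (11,12); skip (8,14); take (14,18); take (18,19); take (22,23).
Selected: (0,3) (3,4) (5,6) (11,12) (14,18) (18,19) (22,23)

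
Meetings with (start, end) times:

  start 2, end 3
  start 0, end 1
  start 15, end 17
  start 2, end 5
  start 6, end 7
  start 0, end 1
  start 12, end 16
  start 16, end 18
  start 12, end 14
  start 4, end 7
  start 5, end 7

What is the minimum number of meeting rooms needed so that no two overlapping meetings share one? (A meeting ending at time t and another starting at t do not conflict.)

3

Events (time:±→running): 0:+→1 0:+→2 1:-→1 1:-→0 2:+→1 2:+→2 3:-→1 4:+→2 5:-→1 5:+→2 6:+→3 … peak 3.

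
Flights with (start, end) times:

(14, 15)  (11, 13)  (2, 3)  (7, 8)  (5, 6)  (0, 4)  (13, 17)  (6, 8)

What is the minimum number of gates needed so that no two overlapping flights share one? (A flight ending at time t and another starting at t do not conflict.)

2

The answer is the maximum number of intervals overlapping at any instant.
Events (time:±→running): 0:+→1 2:+→2 … peak 2.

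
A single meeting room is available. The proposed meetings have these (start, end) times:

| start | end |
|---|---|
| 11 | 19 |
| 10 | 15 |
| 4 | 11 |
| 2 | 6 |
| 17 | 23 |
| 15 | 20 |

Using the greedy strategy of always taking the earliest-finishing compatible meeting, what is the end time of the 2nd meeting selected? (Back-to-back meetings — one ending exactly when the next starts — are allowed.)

15

Sort by end time and greedily take each interval whose start is ≥ the last chosen end.
Sorted by end: (2,6)  (4,11)  (10,15)  (11,19)  (15,20)  (17,23)
take (2,6); take (10,15); skip (11,19); take (15,20).
Selected: (2,6) (10,15) (15,20)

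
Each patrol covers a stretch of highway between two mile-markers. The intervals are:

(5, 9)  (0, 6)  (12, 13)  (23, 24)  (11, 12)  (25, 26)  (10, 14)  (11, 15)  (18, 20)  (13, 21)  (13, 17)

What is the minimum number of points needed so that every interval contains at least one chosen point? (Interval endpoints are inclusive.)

By right end: [0,6]  [5,9]  [11,12]  [12,13]  [10,14]  [11,15]  [13,17]  [18,20]  [13,21]  [23,24]  [25,26]
[0,6] uncovered → point at 6; [11,12] uncovered → point at 12; [13,17] uncovered → point at 17; [18,20] uncovered → point at 20; [23,24] uncovered → point at 24; [25,26] uncovered → point at 26.
Points: 6, 12, 17, 20, 24, 26 (6 total).

6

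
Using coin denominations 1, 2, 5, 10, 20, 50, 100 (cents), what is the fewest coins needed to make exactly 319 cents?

7

319 − 3×100→19 − 1×10→9 − 1×5→4 − 2×2→0
Total coins = 3 + 1 + 1 + 2 = 7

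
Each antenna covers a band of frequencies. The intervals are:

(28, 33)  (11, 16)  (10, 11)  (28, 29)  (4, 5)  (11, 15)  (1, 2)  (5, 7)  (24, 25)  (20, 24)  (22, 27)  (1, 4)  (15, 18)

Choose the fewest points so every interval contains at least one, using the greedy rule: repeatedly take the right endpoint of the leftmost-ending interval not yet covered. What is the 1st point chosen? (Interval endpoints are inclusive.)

Process intervals by earliest right end; each time one isn't hit yet, stab at its right endpoint.
Sorted: [1,2] [1,4] [4,5] [5,7] [10,11] [11,15] [11,16] [15,18] [20,24] [24,25] [22,27] [28,29] [28,33]
{[1,2],[1,4]} hit by 2; {[4,5],[5,7]} hit by 5; {[10,11],[11,15],[11,16]} hit by 11; {[15,18]} hit by 18; {[20,24],[24,25],[22,27]} hit by 24; {[28,29],[28,33]} hit by 29.
Points: 2, 5, 11, 18, 24, 29 (6 total).

2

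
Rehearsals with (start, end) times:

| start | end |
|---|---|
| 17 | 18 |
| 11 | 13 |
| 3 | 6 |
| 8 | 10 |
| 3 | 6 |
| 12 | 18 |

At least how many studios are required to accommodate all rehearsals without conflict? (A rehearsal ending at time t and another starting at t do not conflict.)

starts: [3, 3, 8, 11, 12, 17]
ends:   [6, 6, 10, 13, 18, 18]
s3→1 s3→2  — peak 2.

2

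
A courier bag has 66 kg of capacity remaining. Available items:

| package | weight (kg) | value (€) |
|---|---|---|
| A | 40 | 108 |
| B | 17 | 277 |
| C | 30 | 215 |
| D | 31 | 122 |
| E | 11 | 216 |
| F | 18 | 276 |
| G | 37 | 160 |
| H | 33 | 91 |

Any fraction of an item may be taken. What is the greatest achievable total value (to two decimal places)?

912.33

Greedy by value/weight ratio, highest first.
Ratios (sorted): E 19.64, B 16.29, F 15.33, C 7.17, G 4.32, D 3.94, H 2.76, A 2.70
take E (11 @ 216); take B (17 @ 277); take F (18 @ 276); take 20/30 of C → 143.33. Capacity used 66/66.
Total value = 912.33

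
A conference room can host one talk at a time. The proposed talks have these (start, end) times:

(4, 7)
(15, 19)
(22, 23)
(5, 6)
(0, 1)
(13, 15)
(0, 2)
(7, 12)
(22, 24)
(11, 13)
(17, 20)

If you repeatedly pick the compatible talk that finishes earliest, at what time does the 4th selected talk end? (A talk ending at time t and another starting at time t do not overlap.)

Greedy by earliest finish: after sorting by end time, pick each interval compatible with the last pick.
By end time: (0,1), (0,2), (5,6), (4,7), (7,12), (11,13), (13,15), (15,19), (17,20), (22,23), (22,24).
Pick (0,1); next start ≥ 1 → (5,6); next start ≥ 6 → (7,12); next start ≥ 12 → (13,15); next start ≥ 15 → (15,19); next start ≥ 19 → (22,23).
Selected: (0,1) (5,6) (7,12) (13,15) (15,19) (22,23)

15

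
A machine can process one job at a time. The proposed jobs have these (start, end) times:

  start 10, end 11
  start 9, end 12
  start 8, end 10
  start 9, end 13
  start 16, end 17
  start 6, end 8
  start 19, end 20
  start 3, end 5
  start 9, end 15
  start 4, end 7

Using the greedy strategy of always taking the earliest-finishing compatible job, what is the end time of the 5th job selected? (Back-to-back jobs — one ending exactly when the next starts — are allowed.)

By end time: (3,5), (4,7), (6,8), (8,10), (10,11), (9,12), (9,13), (9,15), (16,17), (19,20).
Pick (3,5); next start ≥ 5 → (6,8); next start ≥ 8 → (8,10); next start ≥ 10 → (10,11); next start ≥ 11 → (16,17); next start ≥ 17 → (19,20).
Selected: (3,5) (6,8) (8,10) (10,11) (16,17) (19,20)

17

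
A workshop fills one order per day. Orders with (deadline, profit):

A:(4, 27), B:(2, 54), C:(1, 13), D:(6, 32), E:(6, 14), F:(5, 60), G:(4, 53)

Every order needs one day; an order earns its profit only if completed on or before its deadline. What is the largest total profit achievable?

240

Take jobs in profit order; each goes to the latest open slot no later than its deadline.
By profit: F(d5,60), B(d2,54), G(d4,53), D(d6,32), A(d4,27), E(d6,14), C(d1,13)
F→slot 5; B→slot 2; G→slot 4; D→slot 6; A→slot 3; E→slot 1; C skipped.
Profit = 14 + 54 + 27 + 53 + 60 + 32 = 240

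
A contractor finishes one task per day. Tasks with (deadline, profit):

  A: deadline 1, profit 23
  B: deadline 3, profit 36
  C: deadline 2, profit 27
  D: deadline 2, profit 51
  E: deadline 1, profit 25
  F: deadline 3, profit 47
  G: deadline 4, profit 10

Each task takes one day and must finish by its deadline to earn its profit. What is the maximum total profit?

Take jobs in profit order; each goes to the latest open slot no later than its deadline.
By profit: D(d2,51), F(d3,47), B(d3,36), C(d2,27), E(d1,25), A(d1,23), G(d4,10)
D→slot 2; F→slot 3; B→slot 1; C skipped; E skipped; A skipped; G→slot 4.
Profit = 36 + 51 + 47 + 10 = 144

144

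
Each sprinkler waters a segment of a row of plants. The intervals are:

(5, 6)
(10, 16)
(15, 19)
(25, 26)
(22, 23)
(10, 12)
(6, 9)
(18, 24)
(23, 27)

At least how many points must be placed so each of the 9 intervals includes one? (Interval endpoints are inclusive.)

5

Process intervals by earliest right end; each time one isn't hit yet, stab at its right endpoint.
By right end: [5,6]  [6,9]  [10,12]  [10,16]  [15,19]  [22,23]  [18,24]  [25,26]  [23,27]
[5,6] uncovered → point at 6; [10,12] uncovered → point at 12; [15,19] uncovered → point at 19; [22,23] uncovered → point at 23; [25,26] uncovered → point at 26.
Points: 6, 12, 19, 23, 26 (5 total).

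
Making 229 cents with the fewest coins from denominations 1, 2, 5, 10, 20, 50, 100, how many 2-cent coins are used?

2

Use the largest denomination that fits, subtract, and repeat.
229 = 2×100 + 1×20 + 1×5 + 2×2
Count of 2: 2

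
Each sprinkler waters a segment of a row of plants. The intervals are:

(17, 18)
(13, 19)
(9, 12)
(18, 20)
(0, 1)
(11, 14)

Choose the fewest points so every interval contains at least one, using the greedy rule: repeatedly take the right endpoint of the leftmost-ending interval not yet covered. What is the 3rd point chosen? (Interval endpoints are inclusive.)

18

By right end: [0,1]  [9,12]  [11,14]  [17,18]  [13,19]  [18,20]
[0,1] uncovered → point at 1; [9,12] uncovered → point at 12; [17,18] uncovered → point at 18.
Points: 1, 12, 18 (3 total).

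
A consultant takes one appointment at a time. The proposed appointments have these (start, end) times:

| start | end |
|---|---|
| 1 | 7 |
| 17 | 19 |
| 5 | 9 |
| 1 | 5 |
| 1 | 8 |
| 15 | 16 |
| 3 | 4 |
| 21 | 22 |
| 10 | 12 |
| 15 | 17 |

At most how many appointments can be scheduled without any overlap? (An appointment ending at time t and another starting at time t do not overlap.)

6

Order by finish time; keep every interval that doesn't clash with the previous kept one.
Sorted by end: (3,4)  (1,5)  (1,7)  (1,8)  (5,9)  (10,12)  (15,16)  (15,17)  (17,19)  (21,22)
take (3,4); skip (1,8); take (5,9); take (10,12); take (15,16); take (17,19); take (21,22).
Selected 6 appointments.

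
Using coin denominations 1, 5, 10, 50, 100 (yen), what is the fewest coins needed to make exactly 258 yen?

7

258 − 2×100→58 − 1×50→8 − 1×5→3 − 3×1→0
Total coins = 2 + 1 + 1 + 3 = 7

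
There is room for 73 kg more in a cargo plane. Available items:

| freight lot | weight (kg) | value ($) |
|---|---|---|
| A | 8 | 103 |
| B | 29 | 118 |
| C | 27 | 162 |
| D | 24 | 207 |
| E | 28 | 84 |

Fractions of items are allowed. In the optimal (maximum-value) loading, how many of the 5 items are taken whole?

3

Sort by value per unit weight and fill in that order.
Ratios (sorted): A 12.88, D 8.62, C 6.00, B 4.07, E 3.00
take A (8 @ 103); take D (24 @ 207); take C (27 @ 162); take 14/29 of B → 56.97. Capacity used 73/73.
3 item(s) taken whole; one partial (take 14/29 of B).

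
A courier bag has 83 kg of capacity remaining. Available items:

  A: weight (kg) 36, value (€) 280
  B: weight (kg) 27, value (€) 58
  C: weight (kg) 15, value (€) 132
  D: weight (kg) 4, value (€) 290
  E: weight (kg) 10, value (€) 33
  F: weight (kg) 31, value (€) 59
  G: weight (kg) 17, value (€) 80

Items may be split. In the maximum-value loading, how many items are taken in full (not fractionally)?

Ratios (sorted): D 72.50, C 8.80, A 7.78, G 4.71, E 3.30, B 2.15, F 1.90
take D (4 @ 290); take C (15 @ 132); take A (36 @ 280); take G (17 @ 80); take E (10 @ 33); take 1/27 of B → 2.15. Capacity used 83/83.
5 item(s) taken whole; one partial (take 1/27 of B).

5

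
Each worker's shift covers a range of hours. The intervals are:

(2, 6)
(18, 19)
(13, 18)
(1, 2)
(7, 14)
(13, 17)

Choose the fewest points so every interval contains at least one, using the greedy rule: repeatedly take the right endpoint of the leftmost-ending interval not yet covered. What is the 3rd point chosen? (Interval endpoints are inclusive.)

Sort by right endpoint; whenever an interval is uncovered, place a point at its right end.
By right end: [1,2]  [2,6]  [7,14]  [13,17]  [13,18]  [18,19]
[1,2] uncovered → point at 2; [7,14] uncovered → point at 14; [18,19] uncovered → point at 19.
Points: 2, 14, 19 (3 total).

19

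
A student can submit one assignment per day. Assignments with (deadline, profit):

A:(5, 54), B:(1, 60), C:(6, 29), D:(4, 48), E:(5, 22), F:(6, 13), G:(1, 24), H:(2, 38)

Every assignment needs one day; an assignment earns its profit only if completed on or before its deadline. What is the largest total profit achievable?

Sort by profit descending; place each in the latest free slot ≤ its deadline.
By profit: B(d1,60), A(d5,54), D(d4,48), H(d2,38), C(d6,29), G(d1,24), E(d5,22), F(d6,13)
B→slot 1; A→slot 5; D→slot 4; H→slot 2; C→slot 6; G skipped; E→slot 3; F skipped.
Profit = 60 + 38 + 22 + 48 + 54 + 29 = 251

251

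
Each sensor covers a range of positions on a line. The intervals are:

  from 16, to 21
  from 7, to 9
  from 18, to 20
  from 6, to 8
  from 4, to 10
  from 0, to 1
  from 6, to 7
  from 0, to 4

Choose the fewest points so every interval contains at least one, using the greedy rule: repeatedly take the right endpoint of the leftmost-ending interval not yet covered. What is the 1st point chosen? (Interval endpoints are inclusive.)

Sorted: [0,1] [0,4] [6,7] [6,8] [7,9] [4,10] [18,20] [16,21]
{[0,1],[0,4]} hit by 1; {[6,7],[6,8],[7,9],[4,10]} hit by 7; {[18,20],[16,21]} hit by 20.
Points: 1, 7, 20 (3 total).

1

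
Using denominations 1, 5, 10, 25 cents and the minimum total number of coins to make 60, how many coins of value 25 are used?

60 = 2×25 + 1×10
Count of 25: 2

2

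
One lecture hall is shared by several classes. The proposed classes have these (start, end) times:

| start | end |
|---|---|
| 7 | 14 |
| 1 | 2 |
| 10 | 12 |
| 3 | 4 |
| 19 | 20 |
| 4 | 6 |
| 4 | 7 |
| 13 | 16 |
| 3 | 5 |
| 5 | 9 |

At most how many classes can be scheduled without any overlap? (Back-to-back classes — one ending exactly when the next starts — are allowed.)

6

By end time: (1,2), (3,4), (3,5), (4,6), (4,7), (5,9), (10,12), (7,14), (13,16), (19,20).
Pick (1,2); next start ≥ 2 → (3,4); next start ≥ 4 → (4,6); next start ≥ 6 → (10,12); next start ≥ 12 → (13,16); next start ≥ 16 → (19,20).
Selected 6 classes.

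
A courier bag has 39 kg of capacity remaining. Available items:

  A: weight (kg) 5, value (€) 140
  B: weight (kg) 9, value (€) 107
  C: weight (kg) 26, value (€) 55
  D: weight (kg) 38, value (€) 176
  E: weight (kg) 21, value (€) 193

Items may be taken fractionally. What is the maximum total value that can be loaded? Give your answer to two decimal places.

458.53

Ratios (sorted): A 28.00, B 11.89, E 9.19, D 4.63, C 2.12
take A (5 @ 140); take B (9 @ 107); take E (21 @ 193); take 4/38 of D → 18.53. Capacity used 39/39.
Total value = 458.53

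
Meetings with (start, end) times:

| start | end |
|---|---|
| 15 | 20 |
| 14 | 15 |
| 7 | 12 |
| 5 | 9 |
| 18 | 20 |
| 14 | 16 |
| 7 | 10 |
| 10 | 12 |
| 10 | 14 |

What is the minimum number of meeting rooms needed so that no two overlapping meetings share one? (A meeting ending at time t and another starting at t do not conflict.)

starts: [5, 7, 7, 10, 10, 14, 14, 15, 18]
ends:   [9, 10, 12, 12, 14, 15, 16, 20, 20]
s5→1 s7→2 s7→3  — peak 3.

3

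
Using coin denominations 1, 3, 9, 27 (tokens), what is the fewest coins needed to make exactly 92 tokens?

92 − 3×27→11 − 1×9→2 − 2×1→0
Total coins = 3 + 1 + 2 = 6

6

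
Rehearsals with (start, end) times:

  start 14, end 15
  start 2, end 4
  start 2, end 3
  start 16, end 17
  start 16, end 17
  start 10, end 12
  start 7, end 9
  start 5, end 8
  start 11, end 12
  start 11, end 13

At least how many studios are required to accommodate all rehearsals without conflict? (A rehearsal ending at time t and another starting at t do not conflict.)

Count concurrent intervals with a sweep; the peak is the room count.
Events (time:±→running): 2:+→1 2:+→2 3:-→1 4:-→0 5:+→1 7:+→2 8:-→1 9:-→0 10:+→1 11:+→2 11:+→3 … peak 3.

3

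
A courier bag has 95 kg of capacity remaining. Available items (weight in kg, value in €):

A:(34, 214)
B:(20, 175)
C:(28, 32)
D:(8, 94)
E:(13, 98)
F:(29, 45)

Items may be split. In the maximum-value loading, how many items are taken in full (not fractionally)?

Order: D (94/8=11.75) > B (175/20=8.75) > E (98/13=7.54) > A (214/34=6.29) > F (45/29=1.55) > C (32/28=1.14)
Fill: take D (8 @ 94) → take B (20 @ 175) → take E (13 @ 98) → take A (34 @ 214) → take 20/29 of F → 31.03; 95/95 used.
4 item(s) taken whole; one partial (take 20/29 of F).

4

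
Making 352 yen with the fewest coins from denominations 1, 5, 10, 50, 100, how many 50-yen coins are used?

Use the largest denomination that fits, subtract, and repeat.
352 − 3×100→52 − 1×50→2 − 2×1→0
Count of 50: 1

1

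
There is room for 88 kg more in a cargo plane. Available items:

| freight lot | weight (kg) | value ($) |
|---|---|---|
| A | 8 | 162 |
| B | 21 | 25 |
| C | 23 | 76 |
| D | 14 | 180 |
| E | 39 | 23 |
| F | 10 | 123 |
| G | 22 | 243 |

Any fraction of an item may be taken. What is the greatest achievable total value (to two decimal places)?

797.10

Greedy by value/weight ratio, highest first.
Order: A (162/8=20.25) > D (180/14=12.86) > F (123/10=12.30) > G (243/22=11.05) > C (76/23=3.30) > B (25/21=1.19) > E (23/39=0.59)
Fill: take A (8 @ 162) → take D (14 @ 180) → take F (10 @ 123) → take G (22 @ 243) → take C (23 @ 76) → take 11/21 of B → 13.10; 88/88 used.
Total value = 797.10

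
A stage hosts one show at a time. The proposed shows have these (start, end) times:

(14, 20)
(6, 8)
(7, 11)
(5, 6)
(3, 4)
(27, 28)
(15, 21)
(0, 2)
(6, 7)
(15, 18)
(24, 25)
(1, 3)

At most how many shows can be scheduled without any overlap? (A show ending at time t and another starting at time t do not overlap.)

8

Order by finish time; keep every interval that doesn't clash with the previous kept one.
By end time: (0,2), (1,3), (3,4), (5,6), (6,7), (6,8), (7,11), (15,18), (14,20), (15,21), (24,25), (27,28).
Pick (0,2); next start ≥ 2 → (3,4); next start ≥ 4 → (5,6); next start ≥ 6 → (6,7); next start ≥ 7 → (7,11); next start ≥ 11 → (15,18); next start ≥ 18 → (24,25); next start ≥ 25 → (27,28).
Selected 8 shows.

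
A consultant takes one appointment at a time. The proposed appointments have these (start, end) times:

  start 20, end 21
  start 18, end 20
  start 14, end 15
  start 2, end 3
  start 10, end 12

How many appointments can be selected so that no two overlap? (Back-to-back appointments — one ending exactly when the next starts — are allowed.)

Sorted by end: (2,3)  (10,12)  (14,15)  (18,20)  (20,21)
take (2,3); take (10,12); take (14,15); take (18,20); take (20,21).
Selected 5 appointments.

5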